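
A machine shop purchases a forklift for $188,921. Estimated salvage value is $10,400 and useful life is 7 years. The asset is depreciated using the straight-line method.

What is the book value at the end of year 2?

$137,915

Depreciable base = $188,921 − $10,400 = $178,521.
Annual expense = $178,521 / 7 = $25,503.
End of year 1: book value $163,418.
End of year 2: book value $137,915.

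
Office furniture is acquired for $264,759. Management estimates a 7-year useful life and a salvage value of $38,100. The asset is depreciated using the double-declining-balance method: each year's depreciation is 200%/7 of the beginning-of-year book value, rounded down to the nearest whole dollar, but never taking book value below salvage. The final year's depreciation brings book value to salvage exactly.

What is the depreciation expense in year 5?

$19,691

Depreciable base = $264,759 − $38,100 = $226,659.
Year 1: ⌊$264,759 × 200%/7⌋ = $75,645. Book value $189,114.
Year 2: ⌊$189,114 × 200%/7⌋ = $54,032. Book value $135,082.
Year 3: ⌊$135,082 × 200%/7⌋ = $38,594. Book value $96,488.
Year 4: ⌊$96,488 × 200%/7⌋ = $27,568. Book value $68,920.
Year 5: ⌊$68,920 × 200%/7⌋ = $19,691. Book value $49,229.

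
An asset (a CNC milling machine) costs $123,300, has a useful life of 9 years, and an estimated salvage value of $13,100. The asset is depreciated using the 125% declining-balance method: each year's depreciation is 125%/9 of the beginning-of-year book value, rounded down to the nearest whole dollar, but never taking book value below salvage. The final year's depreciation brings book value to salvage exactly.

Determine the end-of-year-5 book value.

$58,381

Depreciable base = $123,300 − $13,100 = $110,200.
Year 1: ⌊$123,300 × 125%/9⌋ = $17,125. Book value $106,175.
Year 2: ⌊$106,175 × 125%/9⌋ = $14,746. Book value $91,429.
Year 3: ⌊$91,429 × 125%/9⌋ = $12,698. Book value $78,731.
Year 4: ⌊$78,731 × 125%/9⌋ = $10,934. Book value $67,797.
Year 5: ⌊$67,797 × 125%/9⌋ = $9,416. Book value $58,381.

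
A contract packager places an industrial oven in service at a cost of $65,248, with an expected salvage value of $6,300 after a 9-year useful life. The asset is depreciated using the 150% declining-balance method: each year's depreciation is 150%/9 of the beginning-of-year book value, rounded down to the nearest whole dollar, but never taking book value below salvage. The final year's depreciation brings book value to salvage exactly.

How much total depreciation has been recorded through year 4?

$33,781

Depreciable base = $65,248 − $6,300 = $58,948.
Year 1: ⌊$65,248 × 150%/9⌋ = $10,874. Book value $54,374.
Year 2: ⌊$54,374 × 150%/9⌋ = $9,062. Book value $45,312.
Year 3: ⌊$45,312 × 150%/9⌋ = $7,552. Book value $37,760.
Year 4: ⌊$37,760 × 150%/9⌋ = $6,293. Book value $31,467.
Accumulated through year 4 = $65,248 − $31,467 = $33,781.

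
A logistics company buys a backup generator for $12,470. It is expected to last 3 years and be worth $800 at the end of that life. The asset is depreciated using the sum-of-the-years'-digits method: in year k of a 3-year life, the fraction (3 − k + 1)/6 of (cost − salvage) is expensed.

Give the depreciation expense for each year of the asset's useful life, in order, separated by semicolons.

Depreciable base = $12,470 − $800 = $11,670.
Sum of the years' digits = 3+2+1 = 6.
Year 1: $11,670 × 3/6 = $5,835. Book value $6,635.
Year 2: $11,670 × 2/6 = $3,890. Book value $2,745.
Year 3: $11,670 × 1/6 = $1,945. Book value $800.

$5,835; $3,890; $1,945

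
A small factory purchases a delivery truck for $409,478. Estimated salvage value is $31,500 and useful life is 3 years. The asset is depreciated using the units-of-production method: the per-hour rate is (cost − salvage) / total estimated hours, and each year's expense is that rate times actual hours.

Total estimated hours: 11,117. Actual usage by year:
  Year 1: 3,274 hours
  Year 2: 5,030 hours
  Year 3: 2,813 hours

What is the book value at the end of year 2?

Depreciable base = $409,478 − $31,500 = $377,978.
Rate = $377,978 / 11,117 hours = $34 per hour.
Year 1: 3,274 × $34 = $111,316. Book value $298,162.
Year 2: 5,030 × $34 = $171,020. Book value $127,142.

$127,142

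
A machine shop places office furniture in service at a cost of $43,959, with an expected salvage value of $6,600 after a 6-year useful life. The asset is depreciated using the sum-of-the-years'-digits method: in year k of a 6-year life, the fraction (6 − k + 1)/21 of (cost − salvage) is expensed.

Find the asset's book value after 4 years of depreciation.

$11,937

Depreciable base = $43,959 − $6,600 = $37,359.
Sum of the years' digits = 6+5+4+3+2+1 = 21.
Year 1: $37,359 × 6/21 = $10,674. Book value $33,285.
Year 2: $37,359 × 5/21 = $8,895. Book value $24,390.
Year 3: $37,359 × 4/21 = $7,116. Book value $17,274.
Year 4: $37,359 × 3/21 = $5,337. Book value $11,937.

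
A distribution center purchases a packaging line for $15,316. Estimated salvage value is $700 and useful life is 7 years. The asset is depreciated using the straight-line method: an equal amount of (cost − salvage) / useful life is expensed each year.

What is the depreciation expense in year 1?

Depreciable base = $15,316 − $700 = $14,616.
Annual expense = $14,616 / 7 = $2,088.

$2,088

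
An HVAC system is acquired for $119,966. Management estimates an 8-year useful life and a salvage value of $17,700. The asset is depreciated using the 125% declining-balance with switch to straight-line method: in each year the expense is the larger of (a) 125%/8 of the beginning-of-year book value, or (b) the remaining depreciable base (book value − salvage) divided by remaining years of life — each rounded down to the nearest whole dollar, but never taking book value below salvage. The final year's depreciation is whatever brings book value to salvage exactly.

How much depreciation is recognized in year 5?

$10,776

Depreciable base = $119,966 − $17,700 = $102,266.
Year 1: DB = ⌊$119,966 × 125%/8⌋ = $18,744; SL = ⌊$102,266/8⌋ = $12,783 → take DB $18,744. Book value $101,222.
Year 2: DB = ⌊$101,222 × 125%/8⌋ = $15,815; SL = ⌊$83,522/7⌋ = $11,931 → take DB $15,815. Book value $85,407.
Year 3: DB = ⌊$85,407 × 125%/8⌋ = $13,344; SL = ⌊$67,707/6⌋ = $11,284 → take DB $13,344. Book value $72,063.
Year 4: DB = ⌊$72,063 × 125%/8⌋ = $11,259; SL = ⌊$54,363/5⌋ = $10,872 → take DB $11,259. Book value $60,804.
Year 5: DB = ⌊$60,804 × 125%/8⌋ = $9,500; SL = ⌊$43,104/4⌋ = $10,776 → take SL $10,776. Book value $50,028.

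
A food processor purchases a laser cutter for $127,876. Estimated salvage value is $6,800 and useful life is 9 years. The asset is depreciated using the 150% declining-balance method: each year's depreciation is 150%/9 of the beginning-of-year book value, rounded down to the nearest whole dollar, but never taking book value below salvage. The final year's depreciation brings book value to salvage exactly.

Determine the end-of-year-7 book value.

Depreciable base = $127,876 − $6,800 = $121,076.
Year 1: ⌊$127,876 × 150%/9⌋ = $21,312. Book value $106,564.
Year 2: ⌊$106,564 × 150%/9⌋ = $17,760. Book value $88,804.
Year 3: ⌊$88,804 × 150%/9⌋ = $14,800. Book value $74,004.
Year 4: ⌊$74,004 × 150%/9⌋ = $12,334. Book value $61,670.
Year 5: ⌊$61,670 × 150%/9⌋ = $10,278. Book value $51,392.
Year 6: ⌊$51,392 × 150%/9⌋ = $8,565. Book value $42,827.
Year 7: ⌊$42,827 × 150%/9⌋ = $7,137. Book value $35,690.

$35,690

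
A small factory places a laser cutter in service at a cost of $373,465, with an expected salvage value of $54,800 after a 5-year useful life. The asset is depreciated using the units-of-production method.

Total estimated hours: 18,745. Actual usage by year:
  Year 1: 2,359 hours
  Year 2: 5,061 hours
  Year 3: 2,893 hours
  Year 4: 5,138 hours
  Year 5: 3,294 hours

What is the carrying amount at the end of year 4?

Depreciable base = $373,465 − $54,800 = $318,665.
Rate = $318,665 / 18,745 hours = $17 per hour.
Year 1: 2,359 × $17 = $40,103. Book value $333,362.
Year 2: 5,061 × $17 = $86,037. Book value $247,325.
Year 3: 2,893 × $17 = $49,181. Book value $198,144.
Year 4: 5,138 × $17 = $87,346. Book value $110,798.

$110,798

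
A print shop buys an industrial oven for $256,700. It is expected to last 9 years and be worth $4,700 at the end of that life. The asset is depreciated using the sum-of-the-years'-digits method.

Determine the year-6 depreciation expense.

$22,400

Depreciable base = $256,700 − $4,700 = $252,000.
Sum of the years' digits = 9+8+7+6+5+4+3+2+1 = 45.
Year 1: $252,000 × 9/45 = $50,400. Book value $206,300.
Year 2: $252,000 × 8/45 = $44,800. Book value $161,500.
Year 3: $252,000 × 7/45 = $39,200. Book value $122,300.
Year 4: $252,000 × 6/45 = $33,600. Book value $88,700.
Year 5: $252,000 × 5/45 = $28,000. Book value $60,700.
Year 6: $252,000 × 4/45 = $22,400. Book value $38,300.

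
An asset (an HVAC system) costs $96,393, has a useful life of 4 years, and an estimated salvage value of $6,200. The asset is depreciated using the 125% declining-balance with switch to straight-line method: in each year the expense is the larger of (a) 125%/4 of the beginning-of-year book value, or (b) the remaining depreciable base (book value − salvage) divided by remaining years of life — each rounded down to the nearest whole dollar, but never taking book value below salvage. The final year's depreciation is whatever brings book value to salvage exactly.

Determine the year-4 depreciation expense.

Depreciable base = $96,393 − $6,200 = $90,193.
Year 1: DB = ⌊$96,393 × 125%/4⌋ = $30,122; SL = ⌊$90,193/4⌋ = $22,548 → take DB $30,122. Book value $66,271.
Year 2: DB = ⌊$66,271 × 125%/4⌋ = $20,709; SL = ⌊$60,071/3⌋ = $20,023 → take DB $20,709. Book value $45,562.
Year 3: DB = ⌊$45,562 × 125%/4⌋ = $14,238; SL = ⌊$39,362/2⌋ = $19,681 → take SL $19,681. Book value $25,881.
Year 4 (final): $25,881 − $6,200 = $19,681. Book value $6,200.

$19,681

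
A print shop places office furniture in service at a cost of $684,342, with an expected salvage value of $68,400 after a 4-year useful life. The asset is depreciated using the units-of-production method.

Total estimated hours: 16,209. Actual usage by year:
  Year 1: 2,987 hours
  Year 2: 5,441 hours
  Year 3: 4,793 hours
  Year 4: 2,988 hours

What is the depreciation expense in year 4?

Depreciable base = $684,342 − $68,400 = $615,942.
Rate = $615,942 / 16,209 hours = $38 per hour.
Year 1: 2,987 × $38 = $113,506. Book value $570,836.
Year 2: 5,441 × $38 = $206,758. Book value $364,078.
Year 3: 4,793 × $38 = $182,134. Book value $181,944.
Year 4: 2,988 × $38 = $113,544. Book value $68,400.

$113,544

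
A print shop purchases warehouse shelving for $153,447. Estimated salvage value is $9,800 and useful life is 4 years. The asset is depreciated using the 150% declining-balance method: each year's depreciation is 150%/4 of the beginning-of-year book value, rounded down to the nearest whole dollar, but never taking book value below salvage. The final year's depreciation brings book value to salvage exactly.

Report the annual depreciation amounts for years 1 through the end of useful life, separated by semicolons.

Depreciable base = $153,447 − $9,800 = $143,647.
Year 1: ⌊$153,447 × 150%/4⌋ = $57,542. Book value $95,905.
Year 2: ⌊$95,905 × 150%/4⌋ = $35,964. Book value $59,941.
Year 3: ⌊$59,941 × 150%/4⌋ = $22,477. Book value $37,464.
Year 4 (final): $37,464 − $9,800 = $27,664. Book value $9,800.

$57,542; $35,964; $22,477; $27,664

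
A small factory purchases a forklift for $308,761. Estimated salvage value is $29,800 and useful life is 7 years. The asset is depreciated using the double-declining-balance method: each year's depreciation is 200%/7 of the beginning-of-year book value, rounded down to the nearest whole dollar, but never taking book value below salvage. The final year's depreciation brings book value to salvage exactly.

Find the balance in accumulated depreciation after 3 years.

Depreciable base = $308,761 − $29,800 = $278,961.
Year 1: ⌊$308,761 × 200%/7⌋ = $88,217. Book value $220,544.
Year 2: ⌊$220,544 × 200%/7⌋ = $63,012. Book value $157,532.
Year 3: ⌊$157,532 × 200%/7⌋ = $45,009. Book value $112,523.
Accumulated through year 3 = $308,761 − $112,523 = $196,238.

$196,238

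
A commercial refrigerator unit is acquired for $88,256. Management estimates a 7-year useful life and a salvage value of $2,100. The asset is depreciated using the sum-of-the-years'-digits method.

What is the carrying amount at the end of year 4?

Depreciable base = $88,256 − $2,100 = $86,156.
Sum of the years' digits = 7+6+5+4+3+2+1 = 28.
Year 1: $86,156 × 7/28 = $21,539. Book value $66,717.
Year 2: $86,156 × 6/28 = $18,462. Book value $48,255.
Year 3: $86,156 × 5/28 = $15,385. Book value $32,870.
Year 4: $86,156 × 4/28 = $12,308. Book value $20,562.

$20,562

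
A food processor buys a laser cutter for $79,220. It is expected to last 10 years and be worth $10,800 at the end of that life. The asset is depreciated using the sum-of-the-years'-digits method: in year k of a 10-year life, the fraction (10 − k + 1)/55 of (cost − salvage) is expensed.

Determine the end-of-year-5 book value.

Depreciable base = $79,220 − $10,800 = $68,420.
Sum of the years' digits = 10+9+8+7+6+5+4+3+2+1 = 55.
Year 1: $68,420 × 10/55 = $12,440. Book value $66,780.
Year 2: $68,420 × 9/55 = $11,196. Book value $55,584.
Year 3: $68,420 × 8/55 = $9,952. Book value $45,632.
Year 4: $68,420 × 7/55 = $8,708. Book value $36,924.
Year 5: $68,420 × 6/55 = $7,464. Book value $29,460.

$29,460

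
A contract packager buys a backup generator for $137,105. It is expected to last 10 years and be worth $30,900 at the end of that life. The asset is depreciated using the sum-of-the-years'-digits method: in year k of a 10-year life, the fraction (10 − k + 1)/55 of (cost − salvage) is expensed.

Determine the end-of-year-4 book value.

Depreciable base = $137,105 − $30,900 = $106,205.
Sum of the years' digits = 10+9+8+7+6+5+4+3+2+1 = 55.
Year 1: $106,205 × 10/55 = $19,310. Book value $117,795.
Year 2: $106,205 × 9/55 = $17,379. Book value $100,416.
Year 3: $106,205 × 8/55 = $15,448. Book value $84,968.
Year 4: $106,205 × 7/55 = $13,517. Book value $71,451.

$71,451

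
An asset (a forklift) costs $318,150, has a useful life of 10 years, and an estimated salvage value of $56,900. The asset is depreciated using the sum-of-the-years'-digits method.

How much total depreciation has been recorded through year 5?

Depreciable base = $318,150 − $56,900 = $261,250.
Sum of the years' digits = 10+9+8+7+6+5+4+3+2+1 = 55.
Year 1: $261,250 × 10/55 = $47,500. Book value $270,650.
Year 2: $261,250 × 9/55 = $42,750. Book value $227,900.
Year 3: $261,250 × 8/55 = $38,000. Book value $189,900.
Year 4: $261,250 × 7/55 = $33,250. Book value $156,650.
Year 5: $261,250 × 6/55 = $28,500. Book value $128,150.
Accumulated through year 5 = $318,150 − $128,150 = $190,000.

$190,000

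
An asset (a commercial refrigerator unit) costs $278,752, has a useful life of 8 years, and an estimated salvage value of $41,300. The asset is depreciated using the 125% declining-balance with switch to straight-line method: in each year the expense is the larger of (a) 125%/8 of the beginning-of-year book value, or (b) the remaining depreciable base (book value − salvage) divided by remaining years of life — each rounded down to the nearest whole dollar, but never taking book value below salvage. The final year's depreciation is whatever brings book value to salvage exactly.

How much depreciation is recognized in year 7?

Depreciable base = $278,752 − $41,300 = $237,452.
Year 1: DB = ⌊$278,752 × 125%/8⌋ = $43,555; SL = ⌊$237,452/8⌋ = $29,681 → take DB $43,555. Book value $235,197.
Year 2: DB = ⌊$235,197 × 125%/8⌋ = $36,749; SL = ⌊$193,897/7⌋ = $27,699 → take DB $36,749. Book value $198,448.
Year 3: DB = ⌊$198,448 × 125%/8⌋ = $31,007; SL = ⌊$157,148/6⌋ = $26,191 → take DB $31,007. Book value $167,441.
Year 4: DB = ⌊$167,441 × 125%/8⌋ = $26,162; SL = ⌊$126,141/5⌋ = $25,228 → take DB $26,162. Book value $141,279.
Year 5: DB = ⌊$141,279 × 125%/8⌋ = $22,074; SL = ⌊$99,979/4⌋ = $24,994 → take SL $24,994. Book value $116,285.
Year 6: DB = ⌊$116,285 × 125%/8⌋ = $18,169; SL = ⌊$74,985/3⌋ = $24,995 → take SL $24,995. Book value $91,290.
Year 7: DB = ⌊$91,290 × 125%/8⌋ = $14,264; SL = ⌊$49,990/2⌋ = $24,995 → take SL $24,995. Book value $66,295.

$24,995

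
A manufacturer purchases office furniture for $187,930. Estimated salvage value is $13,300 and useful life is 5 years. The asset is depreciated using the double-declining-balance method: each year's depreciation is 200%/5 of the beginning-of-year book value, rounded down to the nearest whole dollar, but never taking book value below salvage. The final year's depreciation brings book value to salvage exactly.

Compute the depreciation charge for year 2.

Depreciable base = $187,930 − $13,300 = $174,630.
Year 1: ⌊$187,930 × 200%/5⌋ = $75,172. Book value $112,758.
Year 2: ⌊$112,758 × 200%/5⌋ = $45,103. Book value $67,655.

$45,103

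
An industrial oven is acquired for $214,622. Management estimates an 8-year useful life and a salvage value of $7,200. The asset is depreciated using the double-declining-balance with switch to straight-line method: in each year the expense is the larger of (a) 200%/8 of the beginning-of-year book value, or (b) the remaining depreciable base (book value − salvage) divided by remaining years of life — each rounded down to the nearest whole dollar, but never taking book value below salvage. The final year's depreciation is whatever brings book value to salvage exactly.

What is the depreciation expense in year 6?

$14,577

Depreciable base = $214,622 − $7,200 = $207,422.
Year 1: DB = ⌊$214,622 × 200%/8⌋ = $53,655; SL = ⌊$207,422/8⌋ = $25,927 → take DB $53,655. Book value $160,967.
Year 2: DB = ⌊$160,967 × 200%/8⌋ = $40,241; SL = ⌊$153,767/7⌋ = $21,966 → take DB $40,241. Book value $120,726.
Year 3: DB = ⌊$120,726 × 200%/8⌋ = $30,181; SL = ⌊$113,526/6⌋ = $18,921 → take DB $30,181. Book value $90,545.
Year 4: DB = ⌊$90,545 × 200%/8⌋ = $22,636; SL = ⌊$83,345/5⌋ = $16,669 → take DB $22,636. Book value $67,909.
Year 5: DB = ⌊$67,909 × 200%/8⌋ = $16,977; SL = ⌊$60,709/4⌋ = $15,177 → take DB $16,977. Book value $50,932.
Year 6: DB = ⌊$50,932 × 200%/8⌋ = $12,733; SL = ⌊$43,732/3⌋ = $14,577 → take SL $14,577. Book value $36,355.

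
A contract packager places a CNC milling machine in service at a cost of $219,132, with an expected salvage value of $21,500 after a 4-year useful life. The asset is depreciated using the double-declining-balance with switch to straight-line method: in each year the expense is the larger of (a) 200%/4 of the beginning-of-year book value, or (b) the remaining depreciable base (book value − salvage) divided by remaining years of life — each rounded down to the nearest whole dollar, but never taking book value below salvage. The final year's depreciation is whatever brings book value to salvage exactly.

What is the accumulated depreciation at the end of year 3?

Depreciable base = $219,132 − $21,500 = $197,632.
Year 1: DB = ⌊$219,132 × 200%/4⌋ = $109,566; SL = ⌊$197,632/4⌋ = $49,408 → take DB $109,566. Book value $109,566.
Year 2: DB = ⌊$109,566 × 200%/4⌋ = $54,783; SL = ⌊$88,066/3⌋ = $29,355 → take DB $54,783. Book value $54,783.
Year 3: DB = ⌊$54,783 × 200%/4⌋ = $27,391; SL = ⌊$33,283/2⌋ = $16,641 → take DB $27,391. Book value $27,392.
Accumulated through year 3 = $219,132 − $27,392 = $191,740.

$191,740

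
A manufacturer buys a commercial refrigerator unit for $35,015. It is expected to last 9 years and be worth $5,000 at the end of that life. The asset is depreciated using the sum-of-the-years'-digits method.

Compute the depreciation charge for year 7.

$2,001

Depreciable base = $35,015 − $5,000 = $30,015.
Sum of the years' digits = 9+8+7+6+5+4+3+2+1 = 45.
Year 1: $30,015 × 9/45 = $6,003. Book value $29,012.
Year 2: $30,015 × 8/45 = $5,336. Book value $23,676.
Year 3: $30,015 × 7/45 = $4,669. Book value $19,007.
Year 4: $30,015 × 6/45 = $4,002. Book value $15,005.
Year 5: $30,015 × 5/45 = $3,335. Book value $11,670.
Year 6: $30,015 × 4/45 = $2,668. Book value $9,002.
Year 7: $30,015 × 3/45 = $2,001. Book value $7,001.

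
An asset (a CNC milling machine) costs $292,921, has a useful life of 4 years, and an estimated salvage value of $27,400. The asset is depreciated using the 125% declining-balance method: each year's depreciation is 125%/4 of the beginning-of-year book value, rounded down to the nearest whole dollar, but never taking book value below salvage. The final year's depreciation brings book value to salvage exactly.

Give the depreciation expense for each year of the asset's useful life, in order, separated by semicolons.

Depreciable base = $292,921 − $27,400 = $265,521.
Year 1: ⌊$292,921 × 125%/4⌋ = $91,537. Book value $201,384.
Year 2: ⌊$201,384 × 125%/4⌋ = $62,932. Book value $138,452.
Year 3: ⌊$138,452 × 125%/4⌋ = $43,266. Book value $95,186.
Year 4 (final): $95,186 − $27,400 = $67,786. Book value $27,400.

$91,537; $62,932; $43,266; $67,786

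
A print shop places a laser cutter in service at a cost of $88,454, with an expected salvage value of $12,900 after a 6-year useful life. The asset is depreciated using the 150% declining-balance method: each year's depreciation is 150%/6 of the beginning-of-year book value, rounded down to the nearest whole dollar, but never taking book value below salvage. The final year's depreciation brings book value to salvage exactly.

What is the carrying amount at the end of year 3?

$37,317

Depreciable base = $88,454 − $12,900 = $75,554.
Year 1: ⌊$88,454 × 150%/6⌋ = $22,113. Book value $66,341.
Year 2: ⌊$66,341 × 150%/6⌋ = $16,585. Book value $49,756.
Year 3: ⌊$49,756 × 150%/6⌋ = $12,439. Book value $37,317.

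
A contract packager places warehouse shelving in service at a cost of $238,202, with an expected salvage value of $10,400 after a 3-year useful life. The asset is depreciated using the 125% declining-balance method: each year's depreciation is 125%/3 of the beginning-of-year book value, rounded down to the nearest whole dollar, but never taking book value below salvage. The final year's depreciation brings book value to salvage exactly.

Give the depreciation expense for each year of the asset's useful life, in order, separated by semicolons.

Depreciable base = $238,202 − $10,400 = $227,802.
Year 1: ⌊$238,202 × 125%/3⌋ = $99,250. Book value $138,952.
Year 2: ⌊$138,952 × 125%/3⌋ = $57,896. Book value $81,056.
Year 3 (final): $81,056 − $10,400 = $70,656. Book value $10,400.

$99,250; $57,896; $70,656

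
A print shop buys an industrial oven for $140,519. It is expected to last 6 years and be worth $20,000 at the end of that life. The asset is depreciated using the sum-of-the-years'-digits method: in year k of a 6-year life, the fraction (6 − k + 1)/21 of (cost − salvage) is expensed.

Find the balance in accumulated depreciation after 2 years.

Depreciable base = $140,519 − $20,000 = $120,519.
Sum of the years' digits = 6+5+4+3+2+1 = 21.
Year 1: $120,519 × 6/21 = $34,434. Book value $106,085.
Year 2: $120,519 × 5/21 = $28,695. Book value $77,390.
Accumulated through year 2 = $140,519 − $77,390 = $63,129.

$63,129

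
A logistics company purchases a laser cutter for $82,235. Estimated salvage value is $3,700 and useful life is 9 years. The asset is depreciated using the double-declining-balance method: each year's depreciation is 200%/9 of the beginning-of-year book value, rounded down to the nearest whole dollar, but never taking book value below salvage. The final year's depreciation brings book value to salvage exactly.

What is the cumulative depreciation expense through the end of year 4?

Depreciable base = $82,235 − $3,700 = $78,535.
Year 1: ⌊$82,235 × 200%/9⌋ = $18,274. Book value $63,961.
Year 2: ⌊$63,961 × 200%/9⌋ = $14,213. Book value $49,748.
Year 3: ⌊$49,748 × 200%/9⌋ = $11,055. Book value $38,693.
Year 4: ⌊$38,693 × 200%/9⌋ = $8,598. Book value $30,095.
Accumulated through year 4 = $82,235 − $30,095 = $52,140.

$52,140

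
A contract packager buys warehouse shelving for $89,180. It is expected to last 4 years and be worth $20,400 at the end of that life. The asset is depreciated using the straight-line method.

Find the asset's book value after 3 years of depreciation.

Depreciable base = $89,180 − $20,400 = $68,780.
Annual expense = $68,780 / 4 = $17,195.
End of year 1: book value $71,985.
End of year 2: book value $54,790.
End of year 3: book value $37,595.

$37,595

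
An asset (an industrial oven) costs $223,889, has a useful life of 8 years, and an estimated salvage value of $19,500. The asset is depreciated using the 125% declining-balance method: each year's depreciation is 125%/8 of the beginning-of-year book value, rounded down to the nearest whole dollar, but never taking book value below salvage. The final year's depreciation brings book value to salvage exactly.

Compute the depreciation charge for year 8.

Depreciable base = $223,889 − $19,500 = $204,389.
Year 1: ⌊$223,889 × 125%/8⌋ = $34,982. Book value $188,907.
Year 2: ⌊$188,907 × 125%/8⌋ = $29,516. Book value $159,391.
Year 3: ⌊$159,391 × 125%/8⌋ = $24,904. Book value $134,487.
Year 4: ⌊$134,487 × 125%/8⌋ = $21,013. Book value $113,474.
Year 5: ⌊$113,474 × 125%/8⌋ = $17,730. Book value $95,744.
Year 6: ⌊$95,744 × 125%/8⌋ = $14,960. Book value $80,784.
Year 7: ⌊$80,784 × 125%/8⌋ = $12,622. Book value $68,162.
Year 8 (final): $68,162 − $19,500 = $48,662. Book value $19,500.

$48,662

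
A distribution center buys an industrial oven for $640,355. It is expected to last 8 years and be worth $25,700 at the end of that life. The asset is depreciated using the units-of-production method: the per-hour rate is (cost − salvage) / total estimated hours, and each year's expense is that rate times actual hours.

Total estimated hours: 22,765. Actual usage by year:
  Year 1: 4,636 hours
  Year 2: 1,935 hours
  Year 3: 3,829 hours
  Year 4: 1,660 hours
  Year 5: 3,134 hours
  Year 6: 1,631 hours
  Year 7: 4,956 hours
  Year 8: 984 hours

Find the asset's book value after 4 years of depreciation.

$314,735

Depreciable base = $640,355 − $25,700 = $614,655.
Rate = $614,655 / 22,765 hours = $27 per hour.
Year 1: 4,636 × $27 = $125,172. Book value $515,183.
Year 2: 1,935 × $27 = $52,245. Book value $462,938.
Year 3: 3,829 × $27 = $103,383. Book value $359,555.
Year 4: 1,660 × $27 = $44,820. Book value $314,735.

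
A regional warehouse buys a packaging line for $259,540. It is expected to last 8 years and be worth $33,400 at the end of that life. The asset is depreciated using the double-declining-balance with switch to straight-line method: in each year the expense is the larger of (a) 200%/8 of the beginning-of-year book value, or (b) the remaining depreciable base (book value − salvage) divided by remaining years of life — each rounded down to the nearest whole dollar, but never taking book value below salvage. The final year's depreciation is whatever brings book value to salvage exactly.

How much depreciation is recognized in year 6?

Depreciable base = $259,540 − $33,400 = $226,140.
Year 1: DB = ⌊$259,540 × 200%/8⌋ = $64,885; SL = ⌊$226,140/8⌋ = $28,267 → take DB $64,885. Book value $194,655.
Year 2: DB = ⌊$194,655 × 200%/8⌋ = $48,663; SL = ⌊$161,255/7⌋ = $23,036 → take DB $48,663. Book value $145,992.
Year 3: DB = ⌊$145,992 × 200%/8⌋ = $36,498; SL = ⌊$112,592/6⌋ = $18,765 → take DB $36,498. Book value $109,494.
Year 4: DB = ⌊$109,494 × 200%/8⌋ = $27,373; SL = ⌊$76,094/5⌋ = $15,218 → take DB $27,373. Book value $82,121.
Year 5: DB = ⌊$82,121 × 200%/8⌋ = $20,530; SL = ⌊$48,721/4⌋ = $12,180 → take DB $20,530. Book value $61,591.
Year 6: DB = ⌊$61,591 × 200%/8⌋ = $15,397; SL = ⌊$28,191/3⌋ = $9,397 → take DB $15,397. Book value $46,194.

$15,397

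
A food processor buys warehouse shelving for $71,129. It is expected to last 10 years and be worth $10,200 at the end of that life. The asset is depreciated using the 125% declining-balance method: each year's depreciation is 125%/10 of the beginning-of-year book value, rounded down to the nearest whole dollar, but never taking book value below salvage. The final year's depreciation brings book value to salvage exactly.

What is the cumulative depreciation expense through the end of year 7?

$43,195

Depreciable base = $71,129 − $10,200 = $60,929.
Year 1: ⌊$71,129 × 125%/10⌋ = $8,891. Book value $62,238.
Year 2: ⌊$62,238 × 125%/10⌋ = $7,779. Book value $54,459.
Year 3: ⌊$54,459 × 125%/10⌋ = $6,807. Book value $47,652.
Year 4: ⌊$47,652 × 125%/10⌋ = $5,956. Book value $41,696.
Year 5: ⌊$41,696 × 125%/10⌋ = $5,212. Book value $36,484.
Year 6: ⌊$36,484 × 125%/10⌋ = $4,560. Book value $31,924.
Year 7: ⌊$31,924 × 125%/10⌋ = $3,990. Book value $27,934.
Accumulated through year 7 = $71,129 − $27,934 = $43,195.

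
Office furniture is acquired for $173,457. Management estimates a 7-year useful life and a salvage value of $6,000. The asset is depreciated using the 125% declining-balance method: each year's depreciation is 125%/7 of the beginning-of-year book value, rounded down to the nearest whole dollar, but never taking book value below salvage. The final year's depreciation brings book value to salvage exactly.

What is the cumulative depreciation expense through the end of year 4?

Depreciable base = $173,457 − $6,000 = $167,457.
Year 1: ⌊$173,457 × 125%/7⌋ = $30,974. Book value $142,483.
Year 2: ⌊$142,483 × 125%/7⌋ = $25,443. Book value $117,040.
Year 3: ⌊$117,040 × 125%/7⌋ = $20,900. Book value $96,140.
Year 4: ⌊$96,140 × 125%/7⌋ = $17,167. Book value $78,973.
Accumulated through year 4 = $173,457 − $78,973 = $94,484.

$94,484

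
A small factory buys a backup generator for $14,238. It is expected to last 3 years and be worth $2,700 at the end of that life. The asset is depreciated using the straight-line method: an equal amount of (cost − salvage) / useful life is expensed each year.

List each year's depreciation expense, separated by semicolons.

$3,846; $3,846; $3,846

Depreciable base = $14,238 − $2,700 = $11,538.
Annual expense = $11,538 / 3 = $3,846.
End of year 1: book value $10,392.
End of year 2: book value $6,546.
End of year 3: book value $2,700.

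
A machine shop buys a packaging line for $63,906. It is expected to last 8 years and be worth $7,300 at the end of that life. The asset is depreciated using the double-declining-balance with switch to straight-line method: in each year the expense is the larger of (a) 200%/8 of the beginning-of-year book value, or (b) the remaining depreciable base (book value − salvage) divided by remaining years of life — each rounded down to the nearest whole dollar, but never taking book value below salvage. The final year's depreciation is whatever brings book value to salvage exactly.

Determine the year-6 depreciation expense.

Depreciable base = $63,906 − $7,300 = $56,606.
Year 1: DB = ⌊$63,906 × 200%/8⌋ = $15,976; SL = ⌊$56,606/8⌋ = $7,075 → take DB $15,976. Book value $47,930.
Year 2: DB = ⌊$47,930 × 200%/8⌋ = $11,982; SL = ⌊$40,630/7⌋ = $5,804 → take DB $11,982. Book value $35,948.
Year 3: DB = ⌊$35,948 × 200%/8⌋ = $8,987; SL = ⌊$28,648/6⌋ = $4,774 → take DB $8,987. Book value $26,961.
Year 4: DB = ⌊$26,961 × 200%/8⌋ = $6,740; SL = ⌊$19,661/5⌋ = $3,932 → take DB $6,740. Book value $20,221.
Year 5: DB = ⌊$20,221 × 200%/8⌋ = $5,055; SL = ⌊$12,921/4⌋ = $3,230 → take DB $5,055. Book value $15,166.
Year 6: DB = ⌊$15,166 × 200%/8⌋ = $3,791; SL = ⌊$7,866/3⌋ = $2,622 → take DB $3,791. Book value $11,375.

$3,791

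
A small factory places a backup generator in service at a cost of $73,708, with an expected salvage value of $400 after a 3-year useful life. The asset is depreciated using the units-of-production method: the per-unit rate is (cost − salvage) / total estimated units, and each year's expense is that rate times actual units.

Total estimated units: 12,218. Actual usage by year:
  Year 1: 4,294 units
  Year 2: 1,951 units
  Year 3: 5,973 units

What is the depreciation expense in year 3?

$35,838

Depreciable base = $73,708 − $400 = $73,308.
Rate = $73,308 / 12,218 units = $6 per unit.
Year 1: 4,294 × $6 = $25,764. Book value $47,944.
Year 2: 1,951 × $6 = $11,706. Book value $36,238.
Year 3: 5,973 × $6 = $35,838. Book value $400.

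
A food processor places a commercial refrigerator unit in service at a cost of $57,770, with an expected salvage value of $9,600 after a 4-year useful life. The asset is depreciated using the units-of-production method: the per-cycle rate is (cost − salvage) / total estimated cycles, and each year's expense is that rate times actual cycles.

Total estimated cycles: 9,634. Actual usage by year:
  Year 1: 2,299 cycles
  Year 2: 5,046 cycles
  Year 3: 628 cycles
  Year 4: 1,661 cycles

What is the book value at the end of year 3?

$17,905

Depreciable base = $57,770 − $9,600 = $48,170.
Rate = $48,170 / 9,634 cycles = $5 per cycle.
Year 1: 2,299 × $5 = $11,495. Book value $46,275.
Year 2: 5,046 × $5 = $25,230. Book value $21,045.
Year 3: 628 × $5 = $3,140. Book value $17,905.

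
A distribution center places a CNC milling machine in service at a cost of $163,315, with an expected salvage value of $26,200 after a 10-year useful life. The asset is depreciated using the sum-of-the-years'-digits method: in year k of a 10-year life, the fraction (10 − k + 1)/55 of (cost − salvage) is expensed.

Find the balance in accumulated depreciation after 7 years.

$122,157

Depreciable base = $163,315 − $26,200 = $137,115.
Sum of the years' digits = 10+9+8+7+6+5+4+3+2+1 = 55.
Year 1: $137,115 × 10/55 = $24,930. Book value $138,385.
Year 2: $137,115 × 9/55 = $22,437. Book value $115,948.
Year 3: $137,115 × 8/55 = $19,944. Book value $96,004.
Year 4: $137,115 × 7/55 = $17,451. Book value $78,553.
Year 5: $137,115 × 6/55 = $14,958. Book value $63,595.
Year 6: $137,115 × 5/55 = $12,465. Book value $51,130.
Year 7: $137,115 × 4/55 = $9,972. Book value $41,158.
Accumulated through year 7 = $163,315 − $41,158 = $122,157.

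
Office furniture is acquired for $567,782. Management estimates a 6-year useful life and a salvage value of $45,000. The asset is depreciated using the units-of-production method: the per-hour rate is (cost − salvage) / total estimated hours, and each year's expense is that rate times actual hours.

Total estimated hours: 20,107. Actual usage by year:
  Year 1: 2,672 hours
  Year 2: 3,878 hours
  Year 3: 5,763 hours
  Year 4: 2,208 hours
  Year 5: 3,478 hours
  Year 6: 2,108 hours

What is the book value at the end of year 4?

Depreciable base = $567,782 − $45,000 = $522,782.
Rate = $522,782 / 20,107 hours = $26 per hour.
Year 1: 2,672 × $26 = $69,472. Book value $498,310.
Year 2: 3,878 × $26 = $100,828. Book value $397,482.
Year 3: 5,763 × $26 = $149,838. Book value $247,644.
Year 4: 2,208 × $26 = $57,408. Book value $190,236.

$190,236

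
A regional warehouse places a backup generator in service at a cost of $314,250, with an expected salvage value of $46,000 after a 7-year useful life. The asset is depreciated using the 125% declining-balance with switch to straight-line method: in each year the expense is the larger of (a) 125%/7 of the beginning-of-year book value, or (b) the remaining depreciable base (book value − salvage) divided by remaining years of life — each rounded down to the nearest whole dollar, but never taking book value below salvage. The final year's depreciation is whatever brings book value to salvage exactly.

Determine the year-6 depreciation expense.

$32,044

Depreciable base = $314,250 − $46,000 = $268,250.
Year 1: DB = ⌊$314,250 × 125%/7⌋ = $56,116; SL = ⌊$268,250/7⌋ = $38,321 → take DB $56,116. Book value $258,134.
Year 2: DB = ⌊$258,134 × 125%/7⌋ = $46,095; SL = ⌊$212,134/6⌋ = $35,355 → take DB $46,095. Book value $212,039.
Year 3: DB = ⌊$212,039 × 125%/7⌋ = $37,864; SL = ⌊$166,039/5⌋ = $33,207 → take DB $37,864. Book value $174,175.
Year 4: DB = ⌊$174,175 × 125%/7⌋ = $31,102; SL = ⌊$128,175/4⌋ = $32,043 → take SL $32,043. Book value $142,132.
Year 5: DB = ⌊$142,132 × 125%/7⌋ = $25,380; SL = ⌊$96,132/3⌋ = $32,044 → take SL $32,044. Book value $110,088.
Year 6: DB = ⌊$110,088 × 125%/7⌋ = $19,658; SL = ⌊$64,088/2⌋ = $32,044 → take SL $32,044. Book value $78,044.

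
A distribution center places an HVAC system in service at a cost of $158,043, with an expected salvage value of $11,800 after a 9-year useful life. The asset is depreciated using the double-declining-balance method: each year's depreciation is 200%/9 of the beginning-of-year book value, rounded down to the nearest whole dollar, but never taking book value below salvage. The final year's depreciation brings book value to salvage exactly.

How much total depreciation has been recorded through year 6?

$123,054

Depreciable base = $158,043 − $11,800 = $146,243.
Year 1: ⌊$158,043 × 200%/9⌋ = $35,120. Book value $122,923.
Year 2: ⌊$122,923 × 200%/9⌋ = $27,316. Book value $95,607.
Year 3: ⌊$95,607 × 200%/9⌋ = $21,246. Book value $74,361.
Year 4: ⌊$74,361 × 200%/9⌋ = $16,524. Book value $57,837.
Year 5: ⌊$57,837 × 200%/9⌋ = $12,852. Book value $44,985.
Year 6: ⌊$44,985 × 200%/9⌋ = $9,996. Book value $34,989.
Accumulated through year 6 = $158,043 − $34,989 = $123,054.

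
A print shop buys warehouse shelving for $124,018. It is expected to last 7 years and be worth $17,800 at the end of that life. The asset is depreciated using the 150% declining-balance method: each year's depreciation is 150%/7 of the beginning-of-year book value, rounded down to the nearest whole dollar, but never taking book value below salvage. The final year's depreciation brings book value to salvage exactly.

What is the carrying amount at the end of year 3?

$60,157

Depreciable base = $124,018 − $17,800 = $106,218.
Year 1: ⌊$124,018 × 150%/7⌋ = $26,575. Book value $97,443.
Year 2: ⌊$97,443 × 150%/7⌋ = $20,880. Book value $76,563.
Year 3: ⌊$76,563 × 150%/7⌋ = $16,406. Book value $60,157.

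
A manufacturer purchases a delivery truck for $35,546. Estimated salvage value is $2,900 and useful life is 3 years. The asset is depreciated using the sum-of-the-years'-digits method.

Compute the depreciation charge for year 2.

Depreciable base = $35,546 − $2,900 = $32,646.
Sum of the years' digits = 3+2+1 = 6.
Year 1: $32,646 × 3/6 = $16,323. Book value $19,223.
Year 2: $32,646 × 2/6 = $10,882. Book value $8,341.

$10,882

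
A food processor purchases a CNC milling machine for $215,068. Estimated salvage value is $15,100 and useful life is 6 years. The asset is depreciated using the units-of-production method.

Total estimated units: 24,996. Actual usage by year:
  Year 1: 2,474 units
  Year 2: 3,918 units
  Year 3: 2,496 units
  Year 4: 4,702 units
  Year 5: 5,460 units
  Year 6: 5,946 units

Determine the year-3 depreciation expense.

Depreciable base = $215,068 − $15,100 = $199,968.
Rate = $199,968 / 24,996 units = $8 per unit.
Year 1: 2,474 × $8 = $19,792. Book value $195,276.
Year 2: 3,918 × $8 = $31,344. Book value $163,932.
Year 3: 2,496 × $8 = $19,968. Book value $143,964.

$19,968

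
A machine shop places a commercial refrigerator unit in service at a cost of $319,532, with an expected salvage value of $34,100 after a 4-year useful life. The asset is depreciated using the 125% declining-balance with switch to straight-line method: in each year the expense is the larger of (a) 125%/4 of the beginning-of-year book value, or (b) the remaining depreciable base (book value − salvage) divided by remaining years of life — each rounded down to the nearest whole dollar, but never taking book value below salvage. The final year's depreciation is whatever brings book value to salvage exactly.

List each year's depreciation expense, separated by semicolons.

$99,853; $68,649; $58,465; $58,465

Depreciable base = $319,532 − $34,100 = $285,432.
Year 1: DB = ⌊$319,532 × 125%/4⌋ = $99,853; SL = ⌊$285,432/4⌋ = $71,358 → take DB $99,853. Book value $219,679.
Year 2: DB = ⌊$219,679 × 125%/4⌋ = $68,649; SL = ⌊$185,579/3⌋ = $61,859 → take DB $68,649. Book value $151,030.
Year 3: DB = ⌊$151,030 × 125%/4⌋ = $47,196; SL = ⌊$116,930/2⌋ = $58,465 → take SL $58,465. Book value $92,565.
Year 4 (final): $92,565 − $34,100 = $58,465. Book value $34,100.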